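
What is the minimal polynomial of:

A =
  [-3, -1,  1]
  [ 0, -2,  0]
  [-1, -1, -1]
x^2 + 4*x + 4

The characteristic polynomial is χ_A(x) = (x + 2)^3, so the eigenvalues are known. The minimal polynomial is
  m_A(x) = Π_λ (x − λ)^{k_λ}
where k_λ is the size of the *largest* Jordan block for λ (equivalently, the smallest k with (A − λI)^k v = 0 for every generalised eigenvector v of λ).

  λ = -2: largest Jordan block has size 2, contributing (x + 2)^2

So m_A(x) = (x + 2)^2 = x^2 + 4*x + 4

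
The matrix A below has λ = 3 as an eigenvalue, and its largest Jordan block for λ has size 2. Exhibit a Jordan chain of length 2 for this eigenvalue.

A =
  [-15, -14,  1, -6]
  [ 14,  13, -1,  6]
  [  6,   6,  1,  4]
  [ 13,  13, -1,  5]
A Jordan chain for λ = 3 of length 2:
v_1 = (1, -1, -2, -1)ᵀ
v_2 = (0, 0, 1, 0)ᵀ

Let N = A − (3)·I. We want v_2 with N^2 v_2 = 0 but N^1 v_2 ≠ 0; then v_{j-1} := N · v_j for j = 2, …, 2.

Pick v_2 = (0, 0, 1, 0)ᵀ.
Then v_1 = N · v_2 = (1, -1, -2, -1)ᵀ.

Sanity check: (A − (3)·I) v_1 = (0, 0, 0, 0)ᵀ = 0. ✓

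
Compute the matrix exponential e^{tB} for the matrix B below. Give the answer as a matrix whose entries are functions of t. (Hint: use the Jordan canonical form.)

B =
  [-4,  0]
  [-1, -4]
e^{tB} =
  [exp(-4*t), 0]
  [-t*exp(-4*t), exp(-4*t)]

Strategy: write B = P · J · P⁻¹ where J is a Jordan canonical form, so e^{tB} = P · e^{tJ} · P⁻¹, and e^{tJ} can be computed block-by-block.

B has Jordan form
J =
  [-4,  1]
  [ 0, -4]
(up to reordering of blocks).

Per-block formulas:
  For a 2×2 Jordan block J_2(-4): exp(t · J_2(-4)) = e^(-4t)·(I + t·N), where N is the 2×2 nilpotent shift.

After assembling e^{tJ} and conjugating by P, we get:

e^{tB} =
  [exp(-4*t), 0]
  [-t*exp(-4*t), exp(-4*t)]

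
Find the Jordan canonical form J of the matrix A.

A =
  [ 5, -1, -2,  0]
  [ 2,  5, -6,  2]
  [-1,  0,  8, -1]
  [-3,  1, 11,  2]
J_2(5) ⊕ J_2(5)

The characteristic polynomial is
  det(x·I − A) = x^4 - 20*x^3 + 150*x^2 - 500*x + 625 = (x - 5)^4

Eigenvalues and multiplicities (the geometric multiplicity of λ is n − rank(A − λI), which equals the number of Jordan blocks for λ):
  λ = 5: algebraic multiplicity = 4, geometric multiplicity = 2

Determining the block sizes for each eigenvalue:
  λ = 5: with am = 4 and gm = 2, the partition is not yet determined (e.g. several partitions of 4 into 2 parts exist). Let N = A − (5)·I. Computing rank(N^1) = 2, rank(N^2) = 0; the number of blocks of size ≥ j is rank(N^{j−1}) − rank(N^j), giving [2, 2]. So we have 2 block(s) of size 2 → block sizes [2, 2]

Assembling the blocks gives a Jordan form
J =
  [5, 1, 0, 0]
  [0, 5, 0, 0]
  [0, 0, 5, 1]
  [0, 0, 0, 5]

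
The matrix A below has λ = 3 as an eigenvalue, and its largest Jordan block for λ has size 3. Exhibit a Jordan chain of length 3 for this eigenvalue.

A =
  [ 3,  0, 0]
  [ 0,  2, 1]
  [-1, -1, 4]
A Jordan chain for λ = 3 of length 3:
v_1 = (0, -1, -1)ᵀ
v_2 = (0, 0, -1)ᵀ
v_3 = (1, 0, 0)ᵀ

Let N = A − (3)·I. We want v_3 with N^3 v_3 = 0 but N^2 v_3 ≠ 0; then v_{j-1} := N · v_j for j = 3, …, 2.

Pick v_3 = (1, 0, 0)ᵀ.
Then v_2 = N · v_3 = (0, 0, -1)ᵀ.
Then v_1 = N · v_2 = (0, -1, -1)ᵀ.

Sanity check: (A − (3)·I) v_1 = (0, 0, 0)ᵀ = 0. ✓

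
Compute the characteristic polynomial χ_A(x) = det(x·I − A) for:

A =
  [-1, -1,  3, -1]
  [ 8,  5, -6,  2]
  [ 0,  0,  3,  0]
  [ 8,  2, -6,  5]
x^4 - 12*x^3 + 54*x^2 - 108*x + 81

Expanding det(x·I − A) (e.g. by cofactor expansion or by noting that A is similar to its Jordan form J, which has the same characteristic polynomial as A) gives
  χ_A(x) = x^4 - 12*x^3 + 54*x^2 - 108*x + 81
which factors as (x - 3)^4. The eigenvalues (with algebraic multiplicities) are λ = 3 with multiplicity 4.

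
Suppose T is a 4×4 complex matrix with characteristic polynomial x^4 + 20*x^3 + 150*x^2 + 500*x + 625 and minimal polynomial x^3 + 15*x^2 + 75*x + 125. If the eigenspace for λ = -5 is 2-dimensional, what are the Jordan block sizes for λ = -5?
Block sizes for λ = -5: [3, 1]

Step 1 — from the characteristic polynomial, algebraic multiplicity of λ = -5 is 4. From dim ker(T − (-5)·I) = 2, there are exactly 2 Jordan blocks for λ = -5.
Step 2 — from the minimal polynomial, the factor (x + 5)^3 tells us the largest block for λ = -5 has size 3.
Step 3 — with total size 4, 2 blocks, and largest block 3, the block sizes (in nonincreasing order) are [3, 1].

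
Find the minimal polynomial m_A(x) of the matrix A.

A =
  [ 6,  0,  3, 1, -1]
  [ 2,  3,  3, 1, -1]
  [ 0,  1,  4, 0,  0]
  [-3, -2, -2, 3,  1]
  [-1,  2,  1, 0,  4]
x^3 - 12*x^2 + 48*x - 64

The characteristic polynomial is χ_A(x) = (x - 4)^5, so the eigenvalues are known. The minimal polynomial is
  m_A(x) = Π_λ (x − λ)^{k_λ}
where k_λ is the size of the *largest* Jordan block for λ (equivalently, the smallest k with (A − λI)^k v = 0 for every generalised eigenvector v of λ).

  λ = 4: largest Jordan block has size 3, contributing (x − 4)^3

So m_A(x) = (x - 4)^3 = x^3 - 12*x^2 + 48*x - 64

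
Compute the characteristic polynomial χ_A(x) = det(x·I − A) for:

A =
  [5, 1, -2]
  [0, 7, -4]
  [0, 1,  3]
x^3 - 15*x^2 + 75*x - 125

Expanding det(x·I − A) (e.g. by cofactor expansion or by noting that A is similar to its Jordan form J, which has the same characteristic polynomial as A) gives
  χ_A(x) = x^3 - 15*x^2 + 75*x - 125
which factors as (x - 5)^3. The eigenvalues (with algebraic multiplicities) are λ = 5 with multiplicity 3.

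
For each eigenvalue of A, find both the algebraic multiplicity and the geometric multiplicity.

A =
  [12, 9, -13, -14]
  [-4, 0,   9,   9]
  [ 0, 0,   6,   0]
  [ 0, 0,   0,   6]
λ = 6: alg = 4, geom = 2

Step 1 — factor the characteristic polynomial to read off the algebraic multiplicities:
  χ_A(x) = (x - 6)^4

Step 2 — compute geometric multiplicities via the rank-nullity identity g(λ) = n − rank(A − λI):
  rank(A − (6)·I) = 2, so dim ker(A − (6)·I) = n − 2 = 2

Summary:
  λ = 6: algebraic multiplicity = 4, geometric multiplicity = 2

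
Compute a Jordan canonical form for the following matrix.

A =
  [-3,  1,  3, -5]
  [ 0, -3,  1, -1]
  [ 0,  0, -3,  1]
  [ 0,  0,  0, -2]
J_3(-3) ⊕ J_1(-2)

The characteristic polynomial is
  det(x·I − A) = x^4 + 11*x^3 + 45*x^2 + 81*x + 54 = (x + 2)*(x + 3)^3

Eigenvalues and multiplicities (the geometric multiplicity of λ is n − rank(A − λI), which equals the number of Jordan blocks for λ):
  λ = -3: algebraic multiplicity = 3, geometric multiplicity = 1
  λ = -2: algebraic multiplicity = 1, geometric multiplicity = 1

Determining the block sizes for each eigenvalue:
  λ = -3: one block (gm = 1), so the single block has size am = 3 → block sizes [3]
  λ = -2: one block (gm = 1), so the single block has size am = 1 → block sizes [1]

Assembling the blocks gives a Jordan form
J =
  [-3,  1,  0,  0]
  [ 0, -3,  1,  0]
  [ 0,  0, -3,  0]
  [ 0,  0,  0, -2]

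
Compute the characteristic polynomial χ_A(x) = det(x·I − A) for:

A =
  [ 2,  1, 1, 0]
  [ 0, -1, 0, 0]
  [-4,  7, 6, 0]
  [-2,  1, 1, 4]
x^4 - 11*x^3 + 36*x^2 - 16*x - 64

Expanding det(x·I − A) (e.g. by cofactor expansion or by noting that A is similar to its Jordan form J, which has the same characteristic polynomial as A) gives
  χ_A(x) = x^4 - 11*x^3 + 36*x^2 - 16*x - 64
which factors as (x - 4)^3*(x + 1). The eigenvalues (with algebraic multiplicities) are λ = -1 with multiplicity 1, λ = 4 with multiplicity 3.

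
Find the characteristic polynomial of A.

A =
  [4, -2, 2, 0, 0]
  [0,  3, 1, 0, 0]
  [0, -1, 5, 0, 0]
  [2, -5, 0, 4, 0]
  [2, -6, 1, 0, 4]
x^5 - 20*x^4 + 160*x^3 - 640*x^2 + 1280*x - 1024

Expanding det(x·I − A) (e.g. by cofactor expansion or by noting that A is similar to its Jordan form J, which has the same characteristic polynomial as A) gives
  χ_A(x) = x^5 - 20*x^4 + 160*x^3 - 640*x^2 + 1280*x - 1024
which factors as (x - 4)^5. The eigenvalues (with algebraic multiplicities) are λ = 4 with multiplicity 5.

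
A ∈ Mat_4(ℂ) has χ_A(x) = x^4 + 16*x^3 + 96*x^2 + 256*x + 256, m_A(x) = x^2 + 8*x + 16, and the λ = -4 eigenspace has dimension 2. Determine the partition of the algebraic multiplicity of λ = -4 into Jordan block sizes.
Block sizes for λ = -4: [2, 2]

Step 1 — from the characteristic polynomial, algebraic multiplicity of λ = -4 is 4. From dim ker(A − (-4)·I) = 2, there are exactly 2 Jordan blocks for λ = -4.
Step 2 — from the minimal polynomial, the factor (x + 4)^2 tells us the largest block for λ = -4 has size 2.
Step 3 — with total size 4, 2 blocks, and largest block 2, the block sizes (in nonincreasing order) are [2, 2].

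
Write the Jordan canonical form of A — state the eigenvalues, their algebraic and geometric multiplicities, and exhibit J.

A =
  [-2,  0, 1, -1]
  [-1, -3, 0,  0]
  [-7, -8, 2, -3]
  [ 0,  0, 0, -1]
J_3(-1) ⊕ J_1(-1)

The characteristic polynomial is
  det(x·I − A) = x^4 + 4*x^3 + 6*x^2 + 4*x + 1 = (x + 1)^4

Eigenvalues and multiplicities (the geometric multiplicity of λ is n − rank(A − λI), which equals the number of Jordan blocks for λ):
  λ = -1: algebraic multiplicity = 4, geometric multiplicity = 2

Determining the block sizes for each eigenvalue:
  λ = -1: with am = 4 and gm = 2, the partition is not yet determined (e.g. several partitions of 4 into 2 parts exist). Let N = A − (-1)·I. Computing rank(N^1) = 2, rank(N^2) = 1, rank(N^3) = 0; the number of blocks of size ≥ j is rank(N^{j−1}) − rank(N^j), giving [2, 1, 1]. So we have 1 block(s) of size 3, 1 block(s) of size 1 → block sizes [3, 1]

Assembling the blocks gives a Jordan form
J =
  [-1,  1,  0,  0]
  [ 0, -1,  1,  0]
  [ 0,  0, -1,  0]
  [ 0,  0,  0, -1]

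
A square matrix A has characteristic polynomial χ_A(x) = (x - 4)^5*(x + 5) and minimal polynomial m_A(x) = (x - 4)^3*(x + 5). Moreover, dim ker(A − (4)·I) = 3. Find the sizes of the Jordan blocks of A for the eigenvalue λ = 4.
Block sizes for λ = 4: [3, 1, 1]

Step 1 — from the characteristic polynomial, algebraic multiplicity of λ = 4 is 5. From dim ker(A − (4)·I) = 3, there are exactly 3 Jordan blocks for λ = 4.
Step 2 — from the minimal polynomial, the factor (x − 4)^3 tells us the largest block for λ = 4 has size 3.
Step 3 — with total size 5, 3 blocks, and largest block 3, the block sizes (in nonincreasing order) are [3, 1, 1].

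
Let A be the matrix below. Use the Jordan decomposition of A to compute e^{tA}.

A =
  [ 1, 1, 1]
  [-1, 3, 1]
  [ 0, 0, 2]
e^{tA} =
  [-t*exp(2*t) + exp(2*t), t*exp(2*t), t*exp(2*t)]
  [-t*exp(2*t), t*exp(2*t) + exp(2*t), t*exp(2*t)]
  [0, 0, exp(2*t)]

Strategy: write A = P · J · P⁻¹ where J is a Jordan canonical form, so e^{tA} = P · e^{tJ} · P⁻¹, and e^{tJ} can be computed block-by-block.

A has Jordan form
J =
  [2, 1, 0]
  [0, 2, 0]
  [0, 0, 2]
(up to reordering of blocks).

Per-block formulas:
  For a 1×1 block at λ = 2: exp(t · [2]) = [e^(2t)].
  For a 2×2 Jordan block J_2(2): exp(t · J_2(2)) = e^(2t)·(I + t·N), where N is the 2×2 nilpotent shift.

After assembling e^{tJ} and conjugating by P, we get:

e^{tA} =
  [-t*exp(2*t) + exp(2*t), t*exp(2*t), t*exp(2*t)]
  [-t*exp(2*t), t*exp(2*t) + exp(2*t), t*exp(2*t)]
  [0, 0, exp(2*t)]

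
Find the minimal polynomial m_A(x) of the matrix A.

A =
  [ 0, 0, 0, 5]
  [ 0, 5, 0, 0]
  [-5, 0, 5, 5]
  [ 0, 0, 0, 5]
x^2 - 5*x

The characteristic polynomial is χ_A(x) = x*(x - 5)^3, so the eigenvalues are known. The minimal polynomial is
  m_A(x) = Π_λ (x − λ)^{k_λ}
where k_λ is the size of the *largest* Jordan block for λ (equivalently, the smallest k with (A − λI)^k v = 0 for every generalised eigenvector v of λ).

  λ = 0: largest Jordan block has size 1, contributing (x − 0)
  λ = 5: largest Jordan block has size 1, contributing (x − 5)

So m_A(x) = x*(x - 5) = x^2 - 5*x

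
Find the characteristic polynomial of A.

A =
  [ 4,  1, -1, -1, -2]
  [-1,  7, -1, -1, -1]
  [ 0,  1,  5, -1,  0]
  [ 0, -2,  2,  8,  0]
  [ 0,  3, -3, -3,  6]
x^5 - 30*x^4 + 360*x^3 - 2160*x^2 + 6480*x - 7776

Expanding det(x·I − A) (e.g. by cofactor expansion or by noting that A is similar to its Jordan form J, which has the same characteristic polynomial as A) gives
  χ_A(x) = x^5 - 30*x^4 + 360*x^3 - 2160*x^2 + 6480*x - 7776
which factors as (x - 6)^5. The eigenvalues (with algebraic multiplicities) are λ = 6 with multiplicity 5.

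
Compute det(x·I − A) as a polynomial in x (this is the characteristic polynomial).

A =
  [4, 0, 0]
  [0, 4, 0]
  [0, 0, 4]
x^3 - 12*x^2 + 48*x - 64

Expanding det(x·I − A) (e.g. by cofactor expansion or by noting that A is similar to its Jordan form J, which has the same characteristic polynomial as A) gives
  χ_A(x) = x^3 - 12*x^2 + 48*x - 64
which factors as (x - 4)^3. The eigenvalues (with algebraic multiplicities) are λ = 4 with multiplicity 3.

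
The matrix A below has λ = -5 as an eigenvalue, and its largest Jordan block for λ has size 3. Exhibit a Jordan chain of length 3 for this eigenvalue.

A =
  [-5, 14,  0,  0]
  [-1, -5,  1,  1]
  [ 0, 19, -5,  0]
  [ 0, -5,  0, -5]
A Jordan chain for λ = -5 of length 3:
v_1 = (-14, 0, -19, 5)ᵀ
v_2 = (0, -1, 0, 0)ᵀ
v_3 = (1, 0, 0, 0)ᵀ

Let N = A − (-5)·I. We want v_3 with N^3 v_3 = 0 but N^2 v_3 ≠ 0; then v_{j-1} := N · v_j for j = 3, …, 2.

Pick v_3 = (1, 0, 0, 0)ᵀ.
Then v_2 = N · v_3 = (0, -1, 0, 0)ᵀ.
Then v_1 = N · v_2 = (-14, 0, -19, 5)ᵀ.

Sanity check: (A − (-5)·I) v_1 = (0, 0, 0, 0)ᵀ = 0. ✓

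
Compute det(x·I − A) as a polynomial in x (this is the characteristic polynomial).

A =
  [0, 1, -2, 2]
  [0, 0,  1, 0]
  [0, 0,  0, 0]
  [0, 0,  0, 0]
x^4

Expanding det(x·I − A) (e.g. by cofactor expansion or by noting that A is similar to its Jordan form J, which has the same characteristic polynomial as A) gives
  χ_A(x) = x^4
which factors as x^4. The eigenvalues (with algebraic multiplicities) are λ = 0 with multiplicity 4.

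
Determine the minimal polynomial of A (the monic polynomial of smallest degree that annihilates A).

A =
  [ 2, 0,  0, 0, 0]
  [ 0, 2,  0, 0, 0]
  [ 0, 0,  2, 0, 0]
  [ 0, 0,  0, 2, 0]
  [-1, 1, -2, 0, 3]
x^2 - 5*x + 6

The characteristic polynomial is χ_A(x) = (x - 3)*(x - 2)^4, so the eigenvalues are known. The minimal polynomial is
  m_A(x) = Π_λ (x − λ)^{k_λ}
where k_λ is the size of the *largest* Jordan block for λ (equivalently, the smallest k with (A − λI)^k v = 0 for every generalised eigenvector v of λ).

  λ = 2: largest Jordan block has size 1, contributing (x − 2)
  λ = 3: largest Jordan block has size 1, contributing (x − 3)

So m_A(x) = (x - 3)*(x - 2) = x^2 - 5*x + 6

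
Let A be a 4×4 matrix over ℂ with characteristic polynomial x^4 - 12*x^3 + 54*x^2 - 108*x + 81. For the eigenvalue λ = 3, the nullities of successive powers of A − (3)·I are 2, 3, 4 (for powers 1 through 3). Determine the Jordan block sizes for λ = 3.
Block sizes for λ = 3: [3, 1]

From the dimensions of kernels of powers, the number of Jordan blocks of size at least j is d_j − d_{j−1} where d_j = dim ker(N^j) (with d_0 = 0). Computing the differences gives [2, 1, 1].
The number of blocks of size exactly k is (#blocks of size ≥ k) − (#blocks of size ≥ k + 1), so the partition is: 1 block(s) of size 1, 1 block(s) of size 3.
In nonincreasing order the block sizes are [3, 1].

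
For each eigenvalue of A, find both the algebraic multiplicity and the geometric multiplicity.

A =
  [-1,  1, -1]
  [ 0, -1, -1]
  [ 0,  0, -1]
λ = -1: alg = 3, geom = 1

Step 1 — factor the characteristic polynomial to read off the algebraic multiplicities:
  χ_A(x) = (x + 1)^3

Step 2 — compute geometric multiplicities via the rank-nullity identity g(λ) = n − rank(A − λI):
  rank(A − (-1)·I) = 2, so dim ker(A − (-1)·I) = n − 2 = 1

Summary:
  λ = -1: algebraic multiplicity = 3, geometric multiplicity = 1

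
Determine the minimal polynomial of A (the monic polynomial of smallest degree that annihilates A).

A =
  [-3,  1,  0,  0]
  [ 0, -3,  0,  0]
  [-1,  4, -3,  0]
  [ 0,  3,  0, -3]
x^3 + 9*x^2 + 27*x + 27

The characteristic polynomial is χ_A(x) = (x + 3)^4, so the eigenvalues are known. The minimal polynomial is
  m_A(x) = Π_λ (x − λ)^{k_λ}
where k_λ is the size of the *largest* Jordan block for λ (equivalently, the smallest k with (A − λI)^k v = 0 for every generalised eigenvector v of λ).

  λ = -3: largest Jordan block has size 3, contributing (x + 3)^3

So m_A(x) = (x + 3)^3 = x^3 + 9*x^2 + 27*x + 27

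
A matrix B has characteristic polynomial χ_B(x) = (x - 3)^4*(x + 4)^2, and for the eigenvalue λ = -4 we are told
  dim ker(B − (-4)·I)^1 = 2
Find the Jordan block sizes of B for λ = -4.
Block sizes for λ = -4: [1, 1]

From the dimensions of kernels of powers, the number of Jordan blocks of size at least j is d_j − d_{j−1} where d_j = dim ker(N^j) (with d_0 = 0). Computing the differences gives [2].
The number of blocks of size exactly k is (#blocks of size ≥ k) − (#blocks of size ≥ k + 1), so the partition is: 2 block(s) of size 1.
In nonincreasing order the block sizes are [1, 1].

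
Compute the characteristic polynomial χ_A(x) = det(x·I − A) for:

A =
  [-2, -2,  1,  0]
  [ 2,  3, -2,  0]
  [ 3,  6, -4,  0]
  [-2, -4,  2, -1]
x^4 + 4*x^3 + 6*x^2 + 4*x + 1

Expanding det(x·I − A) (e.g. by cofactor expansion or by noting that A is similar to its Jordan form J, which has the same characteristic polynomial as A) gives
  χ_A(x) = x^4 + 4*x^3 + 6*x^2 + 4*x + 1
which factors as (x + 1)^4. The eigenvalues (with algebraic multiplicities) are λ = -1 with multiplicity 4.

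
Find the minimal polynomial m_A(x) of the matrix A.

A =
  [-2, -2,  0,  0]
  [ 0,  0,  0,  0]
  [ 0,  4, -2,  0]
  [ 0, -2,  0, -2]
x^2 + 2*x

The characteristic polynomial is χ_A(x) = x*(x + 2)^3, so the eigenvalues are known. The minimal polynomial is
  m_A(x) = Π_λ (x − λ)^{k_λ}
where k_λ is the size of the *largest* Jordan block for λ (equivalently, the smallest k with (A − λI)^k v = 0 for every generalised eigenvector v of λ).

  λ = -2: largest Jordan block has size 1, contributing (x + 2)
  λ = 0: largest Jordan block has size 1, contributing (x − 0)

So m_A(x) = x*(x + 2) = x^2 + 2*x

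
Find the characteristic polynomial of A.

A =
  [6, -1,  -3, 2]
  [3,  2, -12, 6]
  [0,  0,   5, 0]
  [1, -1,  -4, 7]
x^4 - 20*x^3 + 150*x^2 - 500*x + 625

Expanding det(x·I − A) (e.g. by cofactor expansion or by noting that A is similar to its Jordan form J, which has the same characteristic polynomial as A) gives
  χ_A(x) = x^4 - 20*x^3 + 150*x^2 - 500*x + 625
which factors as (x - 5)^4. The eigenvalues (with algebraic multiplicities) are λ = 5 with multiplicity 4.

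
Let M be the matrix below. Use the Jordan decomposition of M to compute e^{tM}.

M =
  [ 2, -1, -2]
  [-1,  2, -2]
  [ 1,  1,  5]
e^{tM} =
  [-t*exp(3*t) + exp(3*t), -t*exp(3*t), -2*t*exp(3*t)]
  [-t*exp(3*t), -t*exp(3*t) + exp(3*t), -2*t*exp(3*t)]
  [t*exp(3*t), t*exp(3*t), 2*t*exp(3*t) + exp(3*t)]

Strategy: write M = P · J · P⁻¹ where J is a Jordan canonical form, so e^{tM} = P · e^{tJ} · P⁻¹, and e^{tJ} can be computed block-by-block.

M has Jordan form
J =
  [3, 1, 0]
  [0, 3, 0]
  [0, 0, 3]
(up to reordering of blocks).

Per-block formulas:
  For a 1×1 block at λ = 3: exp(t · [3]) = [e^(3t)].
  For a 2×2 Jordan block J_2(3): exp(t · J_2(3)) = e^(3t)·(I + t·N), where N is the 2×2 nilpotent shift.

After assembling e^{tJ} and conjugating by P, we get:

e^{tM} =
  [-t*exp(3*t) + exp(3*t), -t*exp(3*t), -2*t*exp(3*t)]
  [-t*exp(3*t), -t*exp(3*t) + exp(3*t), -2*t*exp(3*t)]
  [t*exp(3*t), t*exp(3*t), 2*t*exp(3*t) + exp(3*t)]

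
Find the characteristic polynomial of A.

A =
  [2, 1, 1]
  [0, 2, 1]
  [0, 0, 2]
x^3 - 6*x^2 + 12*x - 8

Expanding det(x·I − A) (e.g. by cofactor expansion or by noting that A is similar to its Jordan form J, which has the same characteristic polynomial as A) gives
  χ_A(x) = x^3 - 6*x^2 + 12*x - 8
which factors as (x - 2)^3. The eigenvalues (with algebraic multiplicities) are λ = 2 with multiplicity 3.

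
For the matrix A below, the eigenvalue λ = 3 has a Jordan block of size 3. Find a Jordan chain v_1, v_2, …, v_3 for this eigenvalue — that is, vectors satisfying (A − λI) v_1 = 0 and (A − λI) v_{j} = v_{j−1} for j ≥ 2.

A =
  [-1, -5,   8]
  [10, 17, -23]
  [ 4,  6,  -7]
A Jordan chain for λ = 3 of length 3:
v_1 = (-2, 8, 4)ᵀ
v_2 = (-4, 10, 4)ᵀ
v_3 = (1, 0, 0)ᵀ

Let N = A − (3)·I. We want v_3 with N^3 v_3 = 0 but N^2 v_3 ≠ 0; then v_{j-1} := N · v_j for j = 3, …, 2.

Pick v_3 = (1, 0, 0)ᵀ.
Then v_2 = N · v_3 = (-4, 10, 4)ᵀ.
Then v_1 = N · v_2 = (-2, 8, 4)ᵀ.

Sanity check: (A − (3)·I) v_1 = (0, 0, 0)ᵀ = 0. ✓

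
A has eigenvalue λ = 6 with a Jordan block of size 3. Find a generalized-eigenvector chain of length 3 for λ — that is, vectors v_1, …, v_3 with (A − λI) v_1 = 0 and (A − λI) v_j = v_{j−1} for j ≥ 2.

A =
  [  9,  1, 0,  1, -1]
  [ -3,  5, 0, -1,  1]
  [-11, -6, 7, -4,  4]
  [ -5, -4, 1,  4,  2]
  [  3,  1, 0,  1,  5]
A Jordan chain for λ = 6 of length 3:
v_1 = (-2, 2, 6, 2, -2)ᵀ
v_2 = (3, -3, -11, -5, 3)ᵀ
v_3 = (1, 0, 0, 0, 0)ᵀ

Let N = A − (6)·I. We want v_3 with N^3 v_3 = 0 but N^2 v_3 ≠ 0; then v_{j-1} := N · v_j for j = 3, …, 2.

Pick v_3 = (1, 0, 0, 0, 0)ᵀ.
Then v_2 = N · v_3 = (3, -3, -11, -5, 3)ᵀ.
Then v_1 = N · v_2 = (-2, 2, 6, 2, -2)ᵀ.

Sanity check: (A − (6)·I) v_1 = (0, 0, 0, 0, 0)ᵀ = 0. ✓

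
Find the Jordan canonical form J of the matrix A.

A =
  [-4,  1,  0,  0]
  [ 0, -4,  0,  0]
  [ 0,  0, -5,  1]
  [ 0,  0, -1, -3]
J_2(-4) ⊕ J_2(-4)

The characteristic polynomial is
  det(x·I − A) = x^4 + 16*x^3 + 96*x^2 + 256*x + 256 = (x + 4)^4

Eigenvalues and multiplicities (the geometric multiplicity of λ is n − rank(A − λI), which equals the number of Jordan blocks for λ):
  λ = -4: algebraic multiplicity = 4, geometric multiplicity = 2

Determining the block sizes for each eigenvalue:
  λ = -4: with am = 4 and gm = 2, the partition is not yet determined (e.g. several partitions of 4 into 2 parts exist). Let N = A − (-4)·I. Computing rank(N^1) = 2, rank(N^2) = 0; the number of blocks of size ≥ j is rank(N^{j−1}) − rank(N^j), giving [2, 2]. So we have 2 block(s) of size 2 → block sizes [2, 2]

Assembling the blocks gives a Jordan form
J =
  [-4,  1,  0,  0]
  [ 0, -4,  0,  0]
  [ 0,  0, -4,  1]
  [ 0,  0,  0, -4]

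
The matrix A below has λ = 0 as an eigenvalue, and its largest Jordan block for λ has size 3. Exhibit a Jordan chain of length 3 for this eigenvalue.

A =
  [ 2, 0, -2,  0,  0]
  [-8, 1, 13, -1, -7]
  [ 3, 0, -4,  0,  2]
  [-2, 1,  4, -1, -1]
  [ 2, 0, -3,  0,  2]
A Jordan chain for λ = 0 of length 3:
v_1 = (-2, 3, -2, 0, -1)ᵀ
v_2 = (2, -8, 3, -2, 2)ᵀ
v_3 = (1, 0, 0, 0, 0)ᵀ

Let N = A − (0)·I. We want v_3 with N^3 v_3 = 0 but N^2 v_3 ≠ 0; then v_{j-1} := N · v_j for j = 3, …, 2.

Pick v_3 = (1, 0, 0, 0, 0)ᵀ.
Then v_2 = N · v_3 = (2, -8, 3, -2, 2)ᵀ.
Then v_1 = N · v_2 = (-2, 3, -2, 0, -1)ᵀ.

Sanity check: (A − (0)·I) v_1 = (0, 0, 0, 0, 0)ᵀ = 0. ✓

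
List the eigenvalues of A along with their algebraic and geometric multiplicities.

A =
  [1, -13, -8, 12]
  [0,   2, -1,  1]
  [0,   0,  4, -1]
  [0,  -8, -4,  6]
λ = 1: alg = 1, geom = 1; λ = 4: alg = 3, geom = 1

Step 1 — factor the characteristic polynomial to read off the algebraic multiplicities:
  χ_A(x) = (x - 4)^3*(x - 1)

Step 2 — compute geometric multiplicities via the rank-nullity identity g(λ) = n − rank(A − λI):
  rank(A − (1)·I) = 3, so dim ker(A − (1)·I) = n − 3 = 1
  rank(A − (4)·I) = 3, so dim ker(A − (4)·I) = n − 3 = 1

Summary:
  λ = 1: algebraic multiplicity = 1, geometric multiplicity = 1
  λ = 4: algebraic multiplicity = 3, geometric multiplicity = 1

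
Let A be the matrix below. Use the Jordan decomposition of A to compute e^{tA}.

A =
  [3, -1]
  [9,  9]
e^{tA} =
  [-3*t*exp(6*t) + exp(6*t), -t*exp(6*t)]
  [9*t*exp(6*t), 3*t*exp(6*t) + exp(6*t)]

Strategy: write A = P · J · P⁻¹ where J is a Jordan canonical form, so e^{tA} = P · e^{tJ} · P⁻¹, and e^{tJ} can be computed block-by-block.

A has Jordan form
J =
  [6, 1]
  [0, 6]
(up to reordering of blocks).

Per-block formulas:
  For a 2×2 Jordan block J_2(6): exp(t · J_2(6)) = e^(6t)·(I + t·N), where N is the 2×2 nilpotent shift.

After assembling e^{tJ} and conjugating by P, we get:

e^{tA} =
  [-3*t*exp(6*t) + exp(6*t), -t*exp(6*t)]
  [9*t*exp(6*t), 3*t*exp(6*t) + exp(6*t)]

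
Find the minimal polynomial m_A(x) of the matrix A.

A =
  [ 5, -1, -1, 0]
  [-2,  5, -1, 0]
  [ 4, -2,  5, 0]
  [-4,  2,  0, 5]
x^3 - 15*x^2 + 75*x - 125

The characteristic polynomial is χ_A(x) = (x - 5)^4, so the eigenvalues are known. The minimal polynomial is
  m_A(x) = Π_λ (x − λ)^{k_λ}
where k_λ is the size of the *largest* Jordan block for λ (equivalently, the smallest k with (A − λI)^k v = 0 for every generalised eigenvector v of λ).

  λ = 5: largest Jordan block has size 3, contributing (x − 5)^3

So m_A(x) = (x - 5)^3 = x^3 - 15*x^2 + 75*x - 125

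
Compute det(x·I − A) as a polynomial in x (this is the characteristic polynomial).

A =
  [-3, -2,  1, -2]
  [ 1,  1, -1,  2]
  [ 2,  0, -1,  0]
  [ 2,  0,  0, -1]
x^4 + 4*x^3 + 6*x^2 + 4*x + 1

Expanding det(x·I − A) (e.g. by cofactor expansion or by noting that A is similar to its Jordan form J, which has the same characteristic polynomial as A) gives
  χ_A(x) = x^4 + 4*x^3 + 6*x^2 + 4*x + 1
which factors as (x + 1)^4. The eigenvalues (with algebraic multiplicities) are λ = -1 with multiplicity 4.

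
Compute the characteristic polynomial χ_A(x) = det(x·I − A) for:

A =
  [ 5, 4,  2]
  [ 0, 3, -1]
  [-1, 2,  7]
x^3 - 15*x^2 + 75*x - 125

Expanding det(x·I − A) (e.g. by cofactor expansion or by noting that A is similar to its Jordan form J, which has the same characteristic polynomial as A) gives
  χ_A(x) = x^3 - 15*x^2 + 75*x - 125
which factors as (x - 5)^3. The eigenvalues (with algebraic multiplicities) are λ = 5 with multiplicity 3.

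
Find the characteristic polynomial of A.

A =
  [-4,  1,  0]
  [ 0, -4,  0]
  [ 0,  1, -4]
x^3 + 12*x^2 + 48*x + 64

Expanding det(x·I − A) (e.g. by cofactor expansion or by noting that A is similar to its Jordan form J, which has the same characteristic polynomial as A) gives
  χ_A(x) = x^3 + 12*x^2 + 48*x + 64
which factors as (x + 4)^3. The eigenvalues (with algebraic multiplicities) are λ = -4 with multiplicity 3.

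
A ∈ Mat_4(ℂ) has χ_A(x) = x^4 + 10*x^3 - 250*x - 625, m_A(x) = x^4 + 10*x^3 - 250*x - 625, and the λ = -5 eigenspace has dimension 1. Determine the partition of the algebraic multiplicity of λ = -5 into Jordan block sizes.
Block sizes for λ = -5: [3]

Step 1 — from the characteristic polynomial, algebraic multiplicity of λ = -5 is 3. From dim ker(A − (-5)·I) = 1, there are exactly 1 Jordan blocks for λ = -5.
Step 2 — from the minimal polynomial, the factor (x + 5)^3 tells us the largest block for λ = -5 has size 3.
Step 3 — with total size 3, 1 blocks, and largest block 3, the block sizes (in nonincreasing order) are [3].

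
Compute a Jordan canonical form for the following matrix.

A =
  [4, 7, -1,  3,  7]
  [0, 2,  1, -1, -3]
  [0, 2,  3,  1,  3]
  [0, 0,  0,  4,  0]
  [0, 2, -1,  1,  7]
J_3(4) ⊕ J_1(4) ⊕ J_1(4)

The characteristic polynomial is
  det(x·I − A) = x^5 - 20*x^4 + 160*x^3 - 640*x^2 + 1280*x - 1024 = (x - 4)^5

Eigenvalues and multiplicities (the geometric multiplicity of λ is n − rank(A − λI), which equals the number of Jordan blocks for λ):
  λ = 4: algebraic multiplicity = 5, geometric multiplicity = 3

Determining the block sizes for each eigenvalue:
  λ = 4: with am = 5 and gm = 3, the partition is not yet determined (e.g. several partitions of 5 into 3 parts exist). Let N = A − (4)·I. Computing rank(N^1) = 2, rank(N^2) = 1, rank(N^3) = 0; the number of blocks of size ≥ j is rank(N^{j−1}) − rank(N^j), giving [3, 1, 1]. So we have 1 block(s) of size 3, 2 block(s) of size 1 → block sizes [3, 1, 1]

Assembling the blocks gives a Jordan form
J =
  [4, 1, 0, 0, 0]
  [0, 4, 1, 0, 0]
  [0, 0, 4, 0, 0]
  [0, 0, 0, 4, 0]
  [0, 0, 0, 0, 4]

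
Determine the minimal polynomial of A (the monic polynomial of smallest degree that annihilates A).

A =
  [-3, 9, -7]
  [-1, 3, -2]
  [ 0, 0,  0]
x^3

The characteristic polynomial is χ_A(x) = x^3, so the eigenvalues are known. The minimal polynomial is
  m_A(x) = Π_λ (x − λ)^{k_λ}
where k_λ is the size of the *largest* Jordan block for λ (equivalently, the smallest k with (A − λI)^k v = 0 for every generalised eigenvector v of λ).

  λ = 0: largest Jordan block has size 3, contributing (x − 0)^3

So m_A(x) = x^3 = x^3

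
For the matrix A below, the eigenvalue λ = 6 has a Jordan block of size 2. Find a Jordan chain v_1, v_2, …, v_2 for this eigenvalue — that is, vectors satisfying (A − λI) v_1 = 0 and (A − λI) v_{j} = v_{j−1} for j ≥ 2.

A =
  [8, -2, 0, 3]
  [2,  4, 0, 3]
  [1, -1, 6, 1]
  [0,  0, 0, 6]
A Jordan chain for λ = 6 of length 2:
v_1 = (2, 2, 1, 0)ᵀ
v_2 = (1, 0, 0, 0)ᵀ

Let N = A − (6)·I. We want v_2 with N^2 v_2 = 0 but N^1 v_2 ≠ 0; then v_{j-1} := N · v_j for j = 2, …, 2.

Pick v_2 = (1, 0, 0, 0)ᵀ.
Then v_1 = N · v_2 = (2, 2, 1, 0)ᵀ.

Sanity check: (A − (6)·I) v_1 = (0, 0, 0, 0)ᵀ = 0. ✓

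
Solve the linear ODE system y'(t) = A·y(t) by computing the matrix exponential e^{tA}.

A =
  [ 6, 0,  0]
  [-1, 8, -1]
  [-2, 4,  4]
e^{tA} =
  [exp(6*t), 0, 0]
  [-t*exp(6*t), 2*t*exp(6*t) + exp(6*t), -t*exp(6*t)]
  [-2*t*exp(6*t), 4*t*exp(6*t), -2*t*exp(6*t) + exp(6*t)]

Strategy: write A = P · J · P⁻¹ where J is a Jordan canonical form, so e^{tA} = P · e^{tJ} · P⁻¹, and e^{tJ} can be computed block-by-block.

A has Jordan form
J =
  [6, 1, 0]
  [0, 6, 0]
  [0, 0, 6]
(up to reordering of blocks).

Per-block formulas:
  For a 1×1 block at λ = 6: exp(t · [6]) = [e^(6t)].
  For a 2×2 Jordan block J_2(6): exp(t · J_2(6)) = e^(6t)·(I + t·N), where N is the 2×2 nilpotent shift.

After assembling e^{tJ} and conjugating by P, we get:

e^{tA} =
  [exp(6*t), 0, 0]
  [-t*exp(6*t), 2*t*exp(6*t) + exp(6*t), -t*exp(6*t)]
  [-2*t*exp(6*t), 4*t*exp(6*t), -2*t*exp(6*t) + exp(6*t)]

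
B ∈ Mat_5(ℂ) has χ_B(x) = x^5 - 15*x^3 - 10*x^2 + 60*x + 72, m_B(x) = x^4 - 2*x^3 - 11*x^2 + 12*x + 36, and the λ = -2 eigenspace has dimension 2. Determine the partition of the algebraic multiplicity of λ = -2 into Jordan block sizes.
Block sizes for λ = -2: [2, 1]

Step 1 — from the characteristic polynomial, algebraic multiplicity of λ = -2 is 3. From dim ker(B − (-2)·I) = 2, there are exactly 2 Jordan blocks for λ = -2.
Step 2 — from the minimal polynomial, the factor (x + 2)^2 tells us the largest block for λ = -2 has size 2.
Step 3 — with total size 3, 2 blocks, and largest block 2, the block sizes (in nonincreasing order) are [2, 1].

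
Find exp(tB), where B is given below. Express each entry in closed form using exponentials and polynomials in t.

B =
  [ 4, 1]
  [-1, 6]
e^{tB} =
  [-t*exp(5*t) + exp(5*t), t*exp(5*t)]
  [-t*exp(5*t), t*exp(5*t) + exp(5*t)]

Strategy: write B = P · J · P⁻¹ where J is a Jordan canonical form, so e^{tB} = P · e^{tJ} · P⁻¹, and e^{tJ} can be computed block-by-block.

B has Jordan form
J =
  [5, 1]
  [0, 5]
(up to reordering of blocks).

Per-block formulas:
  For a 2×2 Jordan block J_2(5): exp(t · J_2(5)) = e^(5t)·(I + t·N), where N is the 2×2 nilpotent shift.

After assembling e^{tJ} and conjugating by P, we get:

e^{tB} =
  [-t*exp(5*t) + exp(5*t), t*exp(5*t)]
  [-t*exp(5*t), t*exp(5*t) + exp(5*t)]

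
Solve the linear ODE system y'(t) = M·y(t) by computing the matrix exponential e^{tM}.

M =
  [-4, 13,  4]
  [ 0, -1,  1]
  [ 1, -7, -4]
e^{tM} =
  [5*t^2*exp(-3*t)/2 - t*exp(-3*t) + exp(-3*t), -15*t^2*exp(-3*t)/2 + 13*t*exp(-3*t), 5*t^2*exp(-3*t)/2 + 4*t*exp(-3*t)]
  [t^2*exp(-3*t)/2, -3*t^2*exp(-3*t)/2 + 2*t*exp(-3*t) + exp(-3*t), t^2*exp(-3*t)/2 + t*exp(-3*t)]
  [-t^2*exp(-3*t) + t*exp(-3*t), 3*t^2*exp(-3*t) - 7*t*exp(-3*t), -t^2*exp(-3*t) - t*exp(-3*t) + exp(-3*t)]

Strategy: write M = P · J · P⁻¹ where J is a Jordan canonical form, so e^{tM} = P · e^{tJ} · P⁻¹, and e^{tJ} can be computed block-by-block.

M has Jordan form
J =
  [-3,  1,  0]
  [ 0, -3,  1]
  [ 0,  0, -3]
(up to reordering of blocks).

Per-block formulas:
  For a 3×3 Jordan block J_3(-3): exp(t · J_3(-3)) = e^(-3t)·(I + t·N + (t^2/2)·N^2), where N is the 3×3 nilpotent shift.

After assembling e^{tJ} and conjugating by P, we get:

e^{tM} =
  [5*t^2*exp(-3*t)/2 - t*exp(-3*t) + exp(-3*t), -15*t^2*exp(-3*t)/2 + 13*t*exp(-3*t), 5*t^2*exp(-3*t)/2 + 4*t*exp(-3*t)]
  [t^2*exp(-3*t)/2, -3*t^2*exp(-3*t)/2 + 2*t*exp(-3*t) + exp(-3*t), t^2*exp(-3*t)/2 + t*exp(-3*t)]
  [-t^2*exp(-3*t) + t*exp(-3*t), 3*t^2*exp(-3*t) - 7*t*exp(-3*t), -t^2*exp(-3*t) - t*exp(-3*t) + exp(-3*t)]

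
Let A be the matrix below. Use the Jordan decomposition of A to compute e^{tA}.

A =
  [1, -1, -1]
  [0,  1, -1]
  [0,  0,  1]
e^{tA} =
  [exp(t), -t*exp(t), t^2*exp(t)/2 - t*exp(t)]
  [0, exp(t), -t*exp(t)]
  [0, 0, exp(t)]

Strategy: write A = P · J · P⁻¹ where J is a Jordan canonical form, so e^{tA} = P · e^{tJ} · P⁻¹, and e^{tJ} can be computed block-by-block.

A has Jordan form
J =
  [1, 1, 0]
  [0, 1, 1]
  [0, 0, 1]
(up to reordering of blocks).

Per-block formulas:
  For a 3×3 Jordan block J_3(1): exp(t · J_3(1)) = e^(1t)·(I + t·N + (t^2/2)·N^2), where N is the 3×3 nilpotent shift.

After assembling e^{tJ} and conjugating by P, we get:

e^{tA} =
  [exp(t), -t*exp(t), t^2*exp(t)/2 - t*exp(t)]
  [0, exp(t), -t*exp(t)]
  [0, 0, exp(t)]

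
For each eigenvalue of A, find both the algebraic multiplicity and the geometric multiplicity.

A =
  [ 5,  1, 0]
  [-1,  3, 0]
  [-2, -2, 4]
λ = 4: alg = 3, geom = 2

Step 1 — factor the characteristic polynomial to read off the algebraic multiplicities:
  χ_A(x) = (x - 4)^3

Step 2 — compute geometric multiplicities via the rank-nullity identity g(λ) = n − rank(A − λI):
  rank(A − (4)·I) = 1, so dim ker(A − (4)·I) = n − 1 = 2

Summary:
  λ = 4: algebraic multiplicity = 3, geometric multiplicity = 2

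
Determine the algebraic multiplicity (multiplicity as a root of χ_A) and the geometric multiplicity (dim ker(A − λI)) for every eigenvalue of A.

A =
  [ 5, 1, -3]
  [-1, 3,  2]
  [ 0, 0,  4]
λ = 4: alg = 3, geom = 1

Step 1 — factor the characteristic polynomial to read off the algebraic multiplicities:
  χ_A(x) = (x - 4)^3

Step 2 — compute geometric multiplicities via the rank-nullity identity g(λ) = n − rank(A − λI):
  rank(A − (4)·I) = 2, so dim ker(A − (4)·I) = n − 2 = 1

Summary:
  λ = 4: algebraic multiplicity = 3, geometric multiplicity = 1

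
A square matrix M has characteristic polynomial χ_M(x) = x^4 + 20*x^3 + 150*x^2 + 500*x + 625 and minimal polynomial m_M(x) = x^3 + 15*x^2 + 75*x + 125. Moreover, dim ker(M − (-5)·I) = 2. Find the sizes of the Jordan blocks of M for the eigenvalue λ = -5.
Block sizes for λ = -5: [3, 1]

Step 1 — from the characteristic polynomial, algebraic multiplicity of λ = -5 is 4. From dim ker(M − (-5)·I) = 2, there are exactly 2 Jordan blocks for λ = -5.
Step 2 — from the minimal polynomial, the factor (x + 5)^3 tells us the largest block for λ = -5 has size 3.
Step 3 — with total size 4, 2 blocks, and largest block 3, the block sizes (in nonincreasing order) are [3, 1].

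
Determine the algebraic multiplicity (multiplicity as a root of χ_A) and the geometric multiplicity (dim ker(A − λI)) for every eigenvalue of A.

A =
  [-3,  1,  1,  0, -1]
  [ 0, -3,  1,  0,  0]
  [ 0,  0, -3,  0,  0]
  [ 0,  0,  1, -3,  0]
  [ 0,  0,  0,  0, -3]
λ = -3: alg = 5, geom = 3

Step 1 — factor the characteristic polynomial to read off the algebraic multiplicities:
  χ_A(x) = (x + 3)^5

Step 2 — compute geometric multiplicities via the rank-nullity identity g(λ) = n − rank(A − λI):
  rank(A − (-3)·I) = 2, so dim ker(A − (-3)·I) = n − 2 = 3

Summary:
  λ = -3: algebraic multiplicity = 5, geometric multiplicity = 3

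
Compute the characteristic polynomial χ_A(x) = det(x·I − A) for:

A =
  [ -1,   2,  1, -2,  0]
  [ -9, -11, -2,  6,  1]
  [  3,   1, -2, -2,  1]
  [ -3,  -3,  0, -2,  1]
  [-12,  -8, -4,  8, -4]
x^5 + 20*x^4 + 160*x^3 + 640*x^2 + 1280*x + 1024

Expanding det(x·I − A) (e.g. by cofactor expansion or by noting that A is similar to its Jordan form J, which has the same characteristic polynomial as A) gives
  χ_A(x) = x^5 + 20*x^4 + 160*x^3 + 640*x^2 + 1280*x + 1024
which factors as (x + 4)^5. The eigenvalues (with algebraic multiplicities) are λ = -4 with multiplicity 5.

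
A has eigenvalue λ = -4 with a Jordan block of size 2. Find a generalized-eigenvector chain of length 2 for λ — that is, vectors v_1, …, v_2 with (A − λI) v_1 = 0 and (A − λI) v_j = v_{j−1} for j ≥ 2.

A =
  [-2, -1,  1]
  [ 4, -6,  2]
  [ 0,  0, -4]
A Jordan chain for λ = -4 of length 2:
v_1 = (2, 4, 0)ᵀ
v_2 = (1, 0, 0)ᵀ

Let N = A − (-4)·I. We want v_2 with N^2 v_2 = 0 but N^1 v_2 ≠ 0; then v_{j-1} := N · v_j for j = 2, …, 2.

Pick v_2 = (1, 0, 0)ᵀ.
Then v_1 = N · v_2 = (2, 4, 0)ᵀ.

Sanity check: (A − (-4)·I) v_1 = (0, 0, 0)ᵀ = 0. ✓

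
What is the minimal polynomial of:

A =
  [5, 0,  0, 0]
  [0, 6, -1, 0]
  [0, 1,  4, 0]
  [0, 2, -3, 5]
x^3 - 15*x^2 + 75*x - 125

The characteristic polynomial is χ_A(x) = (x - 5)^4, so the eigenvalues are known. The minimal polynomial is
  m_A(x) = Π_λ (x − λ)^{k_λ}
where k_λ is the size of the *largest* Jordan block for λ (equivalently, the smallest k with (A − λI)^k v = 0 for every generalised eigenvector v of λ).

  λ = 5: largest Jordan block has size 3, contributing (x − 5)^3

So m_A(x) = (x - 5)^3 = x^3 - 15*x^2 + 75*x - 125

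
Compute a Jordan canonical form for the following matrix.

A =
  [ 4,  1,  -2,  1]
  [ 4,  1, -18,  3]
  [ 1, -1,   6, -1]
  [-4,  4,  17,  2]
J_1(-2) ⊕ J_3(5)

The characteristic polynomial is
  det(x·I − A) = x^4 - 13*x^3 + 45*x^2 + 25*x - 250 = (x - 5)^3*(x + 2)

Eigenvalues and multiplicities (the geometric multiplicity of λ is n − rank(A − λI), which equals the number of Jordan blocks for λ):
  λ = -2: algebraic multiplicity = 1, geometric multiplicity = 1
  λ = 5: algebraic multiplicity = 3, geometric multiplicity = 1

Determining the block sizes for each eigenvalue:
  λ = -2: one block (gm = 1), so the single block has size am = 1 → block sizes [1]
  λ = 5: one block (gm = 1), so the single block has size am = 3 → block sizes [3]

Assembling the blocks gives a Jordan form
J =
  [-2, 0, 0, 0]
  [ 0, 5, 1, 0]
  [ 0, 0, 5, 1]
  [ 0, 0, 0, 5]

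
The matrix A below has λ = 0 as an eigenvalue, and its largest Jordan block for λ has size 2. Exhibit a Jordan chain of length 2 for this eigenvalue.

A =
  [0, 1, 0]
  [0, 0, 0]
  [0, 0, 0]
A Jordan chain for λ = 0 of length 2:
v_1 = (1, 0, 0)ᵀ
v_2 = (0, 1, 0)ᵀ

Let N = A − (0)·I. We want v_2 with N^2 v_2 = 0 but N^1 v_2 ≠ 0; then v_{j-1} := N · v_j for j = 2, …, 2.

Pick v_2 = (0, 1, 0)ᵀ.
Then v_1 = N · v_2 = (1, 0, 0)ᵀ.

Sanity check: (A − (0)·I) v_1 = (0, 0, 0)ᵀ = 0. ✓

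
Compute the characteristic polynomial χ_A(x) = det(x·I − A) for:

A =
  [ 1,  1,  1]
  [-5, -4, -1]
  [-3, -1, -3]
x^3 + 6*x^2 + 12*x + 8

Expanding det(x·I − A) (e.g. by cofactor expansion or by noting that A is similar to its Jordan form J, which has the same characteristic polynomial as A) gives
  χ_A(x) = x^3 + 6*x^2 + 12*x + 8
which factors as (x + 2)^3. The eigenvalues (with algebraic multiplicities) are λ = -2 with multiplicity 3.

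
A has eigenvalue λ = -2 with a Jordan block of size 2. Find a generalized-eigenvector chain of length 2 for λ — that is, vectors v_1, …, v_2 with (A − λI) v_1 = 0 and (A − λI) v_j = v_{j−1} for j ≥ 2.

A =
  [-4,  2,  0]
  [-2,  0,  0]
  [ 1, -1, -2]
A Jordan chain for λ = -2 of length 2:
v_1 = (-2, -2, 1)ᵀ
v_2 = (1, 0, 0)ᵀ

Let N = A − (-2)·I. We want v_2 with N^2 v_2 = 0 but N^1 v_2 ≠ 0; then v_{j-1} := N · v_j for j = 2, …, 2.

Pick v_2 = (1, 0, 0)ᵀ.
Then v_1 = N · v_2 = (-2, -2, 1)ᵀ.

Sanity check: (A − (-2)·I) v_1 = (0, 0, 0)ᵀ = 0. ✓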